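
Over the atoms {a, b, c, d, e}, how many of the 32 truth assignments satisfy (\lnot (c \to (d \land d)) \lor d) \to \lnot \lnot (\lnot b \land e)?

Initial set: {T ((\lnot (c \to (d \land d)) \lor d) \to \lnot \lnot (\lnot b \land e))}.
T ((\lnot (c \to (d \land d)) \lor d) \to \lnot \lnot (\lnot b \land e)): β-rule — branch into F (\lnot (c \to (d \land d)) \lor d)  //  T \lnot \lnot (\lnot b \land e).
  branch 1 (add F (\lnot (c \to (d \land d)) \lor d)):
    F (\lnot (c \to (d \land d)) \lor d): α-rule — add F \lnot (c \to (d \land d)), F d.
    F \lnot (c \to (d \land d)): β-rule — branch into F c  //  T (d \land d).
      branch 1.1 (add F c):
        ○ open, literals {c=0, d=0}.
      branch 1.2 (add T (d \land d)):
        T (d \land d): α-rule — add T d, T d.
        × closes — contains both d and \lnot d.
  branch 2 (add T \lnot \lnot (\lnot b \land e)):
    T \lnot \lnot (\lnot b \land e): drop double negation, giving T (\lnot b \land e).
    T (\lnot b \land e): α-rule — add T \lnot b, T e.
    ○ open, literals {b=0, e=1}.
1 branch closed, 2 open.
Each open branch fixes some atoms; the unmentioned ones are free. Counting distinct full assignments: branch {c=0, d=0} (a, b, e) contributes 8 new; branch {b=0, e=1} (a, c, d) contributes 6 new. Total: 14.

14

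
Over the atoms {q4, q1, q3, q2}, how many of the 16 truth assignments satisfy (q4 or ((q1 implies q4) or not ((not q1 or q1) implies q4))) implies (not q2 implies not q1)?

12

Initial set: {((q4 or ((q1 implies q4) or not ((not q1 or q1) implies q4))) implies (not q2 implies not q1))}.
((q4 or ((q1 implies q4) or not ((not q1 or q1) implies q4))) implies (not q2 implies not q1)): β-rule — branch into not (q4 or ((q1 implies q4) or not ((not q1 or q1) implies q4)))  //  (not q2 implies not q1).
  branch 1 (add not (q4 or ((q1 implies q4) or not ((not q1 or q1) implies q4)))):
    not (q4 or ((q1 implies q4) or not ((not q1 or q1) implies q4))): α-rule — add not q4, not ((q1 implies q4) or not ((not q1 or q1) implies q4)).
    not ((q1 implies q4) or not ((not q1 or q1) implies q4)): α-rule — add not (q1 implies q4), not not ((not q1 or q1) implies q4).
    not (q1 implies q4): α-rule — add q1, not q4.
    not not ((not q1 or q1) implies q4): β-rule — branch into not (not q1 or q1)  //  q4.
      branch 1.1 (add not (not q1 or q1)):
        not (not q1 or q1): α-rule — add not not q1, not q1.
        × closes — contains both q1 and not q1.
      branch 1.2 (add q4):
        × closes — contains both q4 and not q4.
  branch 2 (add (not q2 implies not q1)):
    (not q2 implies not q1): β-rule — branch into not not q2  //  not q1.
      branch 2.1 (add not not q2):
        ○ open, literals {q2=T}.
      branch 2.2 (add not q1):
        ○ open, literals {q1=F}.
2 branches closed, 2 open.
Each open branch fixes some atoms; the unmentioned ones are free. Counting distinct full assignments: branch {q2=T} (q4, q1, q3) contributes 8 new; branch {q1=F} (q4, q3, q2) contributes 4 new. Total: 12.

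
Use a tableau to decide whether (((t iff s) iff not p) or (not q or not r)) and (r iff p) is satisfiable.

Satisfiable

Initial set: {((((t iff s) iff not p) or (not q or not r)) and (r iff p))}.
((((t iff s) iff not p) or (not q or not r)) and (r iff p)): α-rule — add (((t iff s) iff not p) or (not q or not r)), (r iff p).
(((t iff s) iff not p) or (not q or not r)): β-rule — branch into ((t iff s) iff not p)  //  (not q or not r).
  branch 1 (add ((t iff s) iff not p)):
    (r iff p): β-rule — branch into r, p  //  not r, not p.
      branch 1.1 (add r, p):
        ((t iff s) iff not p): β-rule — branch into (t iff s), not p  //  not (t iff s), not not p.
          branch 1.1.1 (add (t iff s), not p):
            × closes — contains both p and not p.
          branch 1.1.2 (add not (t iff s), not not p):
            not (t iff s): β-rule — branch into t, not s  //  not t, s.
              branch 1.1.2.1 (add t, not s):
                ○ open, literals {p=true, r=true, s=false, t=true}.
              branch 1.1.2.2 (add not t, s):
                ○ open, literals {p=true, r=true, s=true, t=false}.
      branch 1.2 (add not r, not p):
        ((t iff s) iff not p): β-rule — branch into (t iff s), not p  //  not (t iff s), not not p.
          branch 1.2.1 (add (t iff s), not p):
            (t iff s): β-rule — branch into t, s  //  not t, not s.
              branch 1.2.1.1 (add t, s):
                ○ open, literals {p=false, r=false, s=true, t=true}.
              branch 1.2.1.2 (add not t, not s):
                ○ open, literals {p=false, r=false, s=false, t=false}.
          branch 1.2.2 (add not (t iff s), not not p):
            × closes — contains both p and not p.
  branch 2 (add (not q or not r)):
    (r iff p): β-rule — branch into r, p  //  not r, not p.
      branch 2.1 (add r, p):
        (not q or not r): β-rule — branch into not q  //  not r.
          branch 2.1.1 (add not q):
            ○ open, literals {p=true, q=false, r=true}.
          branch 2.1.2 (add not r):
            × closes — contains both r and not r.
      branch 2.2 (add not r, not p):
        (not q or not r): β-rule — branch into not q  //  not r.
          branch 2.2.1 (add not q):
            ○ open, literals {p=false, q=false, r=false}.
          branch 2.2.2 (add not r):
            ○ open, literals {p=false, r=false}.
3 branches closed, 7 open.
An open branch gives a satisfying assignment: p=true, r=true, s=false, t=true.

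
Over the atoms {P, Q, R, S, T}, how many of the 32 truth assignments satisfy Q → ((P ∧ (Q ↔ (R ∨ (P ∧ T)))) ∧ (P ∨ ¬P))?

22

Initial set: {T (Q → ((P ∧ (Q ↔ (R ∨ (P ∧ T)))) ∧ (P ∨ ¬P)))}.
T (Q → ((P ∧ (Q ↔ (R ∨ (P ∧ T)))) ∧ (P ∨ ¬P))): β-rule — branch into F Q  //  T ((P ∧ (Q ↔ (R ∨ (P ∧ T)))) ∧ (P ∨ ¬P)).
  branch 1 (add F Q):
    ○ open, literals {Q=F}.
  branch 2 (add T ((P ∧ (Q ↔ (R ∨ (P ∧ T)))) ∧ (P ∨ ¬P))):
    T ((P ∧ (Q ↔ (R ∨ (P ∧ T)))) ∧ (P ∨ ¬P)): α-rule — add T (P ∧ (Q ↔ (R ∨ (P ∧ T)))), T (P ∨ ¬P).
    T (P ∧ (Q ↔ (R ∨ (P ∧ T)))): α-rule — add T P, T (Q ↔ (R ∨ (P ∧ T))).
    T (P ∨ ¬P): β-rule — branch into T P  //  T ¬P.
      branch 2.1 (add T P):
        T (Q ↔ (R ∨ (P ∧ T))): β-rule — branch into T Q, T (R ∨ (P ∧ T))  //  F Q, F (R ∨ (P ∧ T)).
          branch 2.1.1 (add T Q, T (R ∨ (P ∧ T))):
            T (R ∨ (P ∧ T)): β-rule — branch into T R  //  T (P ∧ T).
              branch 2.1.1.1 (add T R):
                ○ open, literals {P=T, Q=T, R=T}.
              branch 2.1.1.2 (add T (P ∧ T)):
                T (P ∧ T): α-rule — add T P, T T.
                ○ open, literals {P=T, Q=T, T=T}.
          branch 2.1.2 (add F Q, F (R ∨ (P ∧ T))):
            F (R ∨ (P ∧ T)): α-rule — add F R, F (P ∧ T).
            F (P ∧ T): β-rule — branch into F P  //  F T.
              branch 2.1.2.1 (add F P):
                × closes — contains both P and ¬P.
              branch 2.1.2.2 (add F T):
                ○ open, literals {P=T, Q=F, R=F, T=F}.
      branch 2.2 (add T ¬P):
        × closes — contains both P and ¬P.
2 branches closed, 4 open.
Each open branch fixes some atoms; the unmentioned ones are free. Counting distinct full assignments: branch {Q=F} (P, R, S, T) contributes 16 new; branch {P=T, Q=T, R=T} (S, T) contributes 4 new; branch {P=T, Q=T, T=T} (R, S) contributes 2 new; branch {P=T, Q=F, R=F, T=F} (S) contributes 0 new. Total: 22.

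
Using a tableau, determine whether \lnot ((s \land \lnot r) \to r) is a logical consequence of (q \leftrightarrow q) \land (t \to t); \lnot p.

Initial set: {((q \leftrightarrow q) \land (t \to t)); \lnot p; \lnot \lnot ((s \land \lnot r) \to r)}.
((q \leftrightarrow q) \land (t \to t)): α-rule — add (q \leftrightarrow q), (t \to t).
\lnot \lnot ((s \land \lnot r) \to r): β-rule — branch into \lnot (s \land \lnot r)  //  r.
  branch 1 (add \lnot (s \land \lnot r)):
    (q \leftrightarrow q): β-rule — branch into q, q  //  \lnot q, \lnot q.
      branch 1.1 (add q, q):
        (t \to t): β-rule — branch into \lnot t  //  t.
          branch 1.1.1 (add \lnot t):
            \lnot (s \land \lnot r): β-rule — branch into \lnot s  //  \lnot \lnot r.
              branch 1.1.1.1 (add \lnot s):
                ○ open, literals {p=F, q=T, s=F, t=F}.
              branch 1.1.1.2 (add \lnot \lnot r):
                ○ open, literals {p=F, q=T, r=T, t=F}.
          branch 1.1.2 (add t):
            \lnot (s \land \lnot r): β-rule — branch into \lnot s  //  \lnot \lnot r.
              branch 1.1.2.1 (add \lnot s):
                ○ open, literals {p=F, q=T, s=F, t=T}.
              branch 1.1.2.2 (add \lnot \lnot r):
                ○ open, literals {p=F, q=T, r=T, t=T}.
      branch 1.2 (add \lnot q, \lnot q):
        (t \to t): β-rule — branch into \lnot t  //  t.
          branch 1.2.1 (add \lnot t):
            \lnot (s \land \lnot r): β-rule — branch into \lnot s  //  \lnot \lnot r.
              branch 1.2.1.1 (add \lnot s):
                ○ open, literals {p=F, q=F, s=F, t=F}.
              branch 1.2.1.2 (add \lnot \lnot r):
                ○ open, literals {p=F, q=F, r=T, t=F}.
          branch 1.2.2 (add t):
            \lnot (s \land \lnot r): β-rule — branch into \lnot s  //  \lnot \lnot r.
              branch 1.2.2.1 (add \lnot s):
                ○ open, literals {p=F, q=F, s=F, t=T}.
              branch 1.2.2.2 (add \lnot \lnot r):
                ○ open, literals {p=F, q=F, r=T, t=T}.
  branch 2 (add r):
    (q \leftrightarrow q): β-rule — branch into q, q  //  \lnot q, \lnot q.
      branch 2.1 (add q, q):
        (t \to t): β-rule — branch into \lnot t  //  t.
          branch 2.1.1 (add \lnot t):
            ○ open, literals {p=F, q=T, r=T, t=F}.
          branch 2.1.2 (add t):
            ○ open, literals {p=F, q=T, r=T, t=T}.
      branch 2.2 (add \lnot q, \lnot q):
        (t \to t): β-rule — branch into \lnot t  //  t.
          branch 2.2.1 (add \lnot t):
            ○ open, literals {p=F, q=F, r=T, t=F}.
          branch 2.2.2 (add t):
            ○ open, literals {p=F, q=F, r=T, t=T}.
0 branches closed, 12 open.
An open branch gives a countermodel: p=F, q=T, s=F, t=F (unmentioned atoms arbitrary); the premises hold there but the conclusion fails.

No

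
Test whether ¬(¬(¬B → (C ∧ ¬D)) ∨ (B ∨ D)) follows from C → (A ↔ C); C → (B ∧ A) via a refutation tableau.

No

Initial set: {T (C → (A ↔ C)); T (C → (B ∧ A)); F ¬(¬(¬B → (C ∧ ¬D)) ∨ (B ∨ D))}.
T (C → (A ↔ C)): β-rule — branch into F C  //  T (A ↔ C).
  branch 1 (add F C):
    T (C → (B ∧ A)): β-rule — branch into F C  //  T (B ∧ A).
      branch 1.1 (add F C):
        F ¬(¬(¬B → (C ∧ ¬D)) ∨ (B ∨ D)): β-rule — branch into T ¬(¬B → (C ∧ ¬D))  //  T (B ∨ D).
          branch 1.1.1 (add T ¬(¬B → (C ∧ ¬D))):
            T ¬(¬B → (C ∧ ¬D)): α-rule — add T ¬B, F (C ∧ ¬D).
            F (C ∧ ¬D): β-rule — branch into F C  //  F ¬D.
              branch 1.1.1.1 (add F C):
                ○ open, literals {B=F, C=F}.
              branch 1.1.1.2 (add F ¬D):
                ○ open, literals {B=F, C=F, D=T}.
          branch 1.1.2 (add T (B ∨ D)):
            T (B ∨ D): β-rule — branch into T B  //  T D.
              branch 1.1.2.1 (add T B):
                ○ open, literals {B=T, C=F}.
              branch 1.1.2.2 (add T D):
                ○ open, literals {C=F, D=T}.
      branch 1.2 (add T (B ∧ A)):
        T (B ∧ A): α-rule — add T B, T A.
        F ¬(¬(¬B → (C ∧ ¬D)) ∨ (B ∨ D)): β-rule — branch into T ¬(¬B → (C ∧ ¬D))  //  T (B ∨ D).
          branch 1.2.1 (add T ¬(¬B → (C ∧ ¬D))):
            T ¬(¬B → (C ∧ ¬D)): α-rule — add T ¬B, F (C ∧ ¬D).
            × closes — contains both B and ¬B.
          branch 1.2.2 (add T (B ∨ D)):
            T (B ∨ D): β-rule — branch into T B  //  T D.
              branch 1.2.2.1 (add T B):
                ○ open, literals {A=T, B=T, C=F}.
              branch 1.2.2.2 (add T D):
                ○ open, literals {A=T, B=T, C=F, D=T}.
  branch 2 (add T (A ↔ C)):
    T (C → (B ∧ A)): β-rule — branch into F C  //  T (B ∧ A).
      branch 2.1 (add F C):
        F ¬(¬(¬B → (C ∧ ¬D)) ∨ (B ∨ D)): β-rule — branch into T ¬(¬B → (C ∧ ¬D))  //  T (B ∨ D).
          branch 2.1.1 (add T ¬(¬B → (C ∧ ¬D))):
            T ¬(¬B → (C ∧ ¬D)): α-rule — add T ¬B, F (C ∧ ¬D).
            T (A ↔ C): β-rule — branch into T A, T C  //  F A, F C.
              branch 2.1.1.1 (add T A, T C):
                × closes — contains both C and ¬C.
              branch 2.1.1.2 (add F A, F C):
                F (C ∧ ¬D): β-rule — branch into F C  //  F ¬D.
                  branch 2.1.1.2.1 (add F C):
                    ○ open, literals {A=F, B=F, C=F}.
                  branch 2.1.1.2.2 (add F ¬D):
                    ○ open, literals {A=F, B=F, C=F, D=T}.
          branch 2.1.2 (add T (B ∨ D)):
            T (A ↔ C): β-rule — branch into T A, T C  //  F A, F C.
              branch 2.1.2.1 (add T A, T C):
                × closes — contains both C and ¬C.
              branch 2.1.2.2 (add F A, F C):
                T (B ∨ D): β-rule — branch into T B  //  T D.
                  branch 2.1.2.2.1 (add T B):
                    ○ open, literals {A=F, B=T, C=F}.
                  branch 2.1.2.2.2 (add T D):
                    ○ open, literals {A=F, C=F, D=T}.
      branch 2.2 (add T (B ∧ A)):
        T (B ∧ A): α-rule — add T B, T A.
        F ¬(¬(¬B → (C ∧ ¬D)) ∨ (B ∨ D)): β-rule — branch into T ¬(¬B → (C ∧ ¬D))  //  T (B ∨ D).
          branch 2.2.1 (add T ¬(¬B → (C ∧ ¬D))):
            T ¬(¬B → (C ∧ ¬D)): α-rule — add T ¬B, F (C ∧ ¬D).
            × closes — contains both B and ¬B.
          branch 2.2.2 (add T (B ∨ D)):
            T (A ↔ C): β-rule — branch into T A, T C  //  F A, F C.
              branch 2.2.2.1 (add T A, T C):
                T (B ∨ D): β-rule — branch into T B  //  T D.
                  branch 2.2.2.1.1 (add T B):
                    ○ open, literals {A=T, B=T, C=T}.
                  branch 2.2.2.1.2 (add T D):
                    ○ open, literals {A=T, B=T, C=T, D=T}.
              branch 2.2.2.2 (add F A, F C):
                × closes — contains both A and ¬A.
5 branches closed, 12 open.
An open branch gives a countermodel: B=F, C=F (unmentioned atoms arbitrary); the premises hold there but the conclusion fails.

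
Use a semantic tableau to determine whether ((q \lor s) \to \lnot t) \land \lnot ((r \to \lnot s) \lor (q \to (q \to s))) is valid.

Not valid

Assume the negation and expand:
Initial set: {\lnot (((q \lor s) \to \lnot t) \land \lnot ((r \to \lnot s) \lor (q \to (q \to s))))}.
\lnot (((q \lor s) \to \lnot t) \land \lnot ((r \to \lnot s) \lor (q \to (q \to s)))): β-rule — branch into \lnot ((q \lor s) \to \lnot t)  //  \lnot \lnot ((r \to \lnot s) \lor (q \to (q \to s))).
  branch 1 (add \lnot ((q \lor s) \to \lnot t)):
    \lnot ((q \lor s) \to \lnot t): α-rule — add (q \lor s), \lnot \lnot t.
    (q \lor s): β-rule — branch into q  //  s.
      branch 1.1 (add q):
        ○ open, literals {q=1, t=1}.
      branch 1.2 (add s):
        ○ open, literals {s=1, t=1}.
  branch 2 (add \lnot \lnot ((r \to \lnot s) \lor (q \to (q \to s)))):
    \lnot \lnot ((r \to \lnot s) \lor (q \to (q \to s))): β-rule — branch into (r \to \lnot s)  //  (q \to (q \to s)).
      branch 2.1 (add (r \to \lnot s)):
        (r \to \lnot s): β-rule — branch into \lnot r  //  \lnot s.
          branch 2.1.1 (add \lnot r):
            ○ open, literals {r=0}.
          branch 2.1.2 (add \lnot s):
            ○ open, literals {s=0}.
      branch 2.2 (add (q \to (q \to s))):
        (q \to (q \to s)): β-rule — branch into \lnot q  //  (q \to s).
          branch 2.2.1 (add \lnot q):
            ○ open, literals {q=0}.
          branch 2.2.2 (add (q \to s)):
            (q \to s): β-rule — branch into \lnot q  //  s.
              branch 2.2.2.1 (add \lnot q):
                ○ open, literals {q=0}.
              branch 2.2.2.2 (add s):
                ○ open, literals {s=1}.
0 branches closed, 7 open.
An open branch gives a countermodel: q=1, t=1 (unmentioned atoms arbitrary); under it the original formula is false.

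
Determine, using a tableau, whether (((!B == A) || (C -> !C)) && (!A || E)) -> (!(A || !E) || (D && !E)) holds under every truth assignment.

Assume the negation and expand:
Initial set: {!((((!B == A) || (C -> !C)) && (!A || E)) -> (!(A || !E) || (D && !E)))}.
!((((!B == A) || (C -> !C)) && (!A || E)) -> (!(A || !E) || (D && !E))): α-rule — add (((!B == A) || (C -> !C)) && (!A || E)), !(!(A || !E) || (D && !E)).
(((!B == A) || (C -> !C)) && (!A || E)): α-rule — add ((!B == A) || (C -> !C)), (!A || E).
!(!(A || !E) || (D && !E)): α-rule — add !!(A || !E), !(D && !E).
((!B == A) || (C -> !C)): β-rule — branch into (!B == A)  //  (C -> !C).
  branch 1 (add (!B == A)):
    (!A || E): β-rule — branch into !A  //  E.
      branch 1.1 (add !A):
        !!(A || !E): β-rule — branch into A  //  !E.
          branch 1.1.1 (add A):
            × closes — contains both A and !A.
          branch 1.1.2 (add !E):
            !(D && !E): β-rule — branch into !D  //  !!E.
              branch 1.1.2.1 (add !D):
                (!B == A): β-rule — branch into !B, A  //  !!B, !A.
                  branch 1.1.2.1.1 (add !B, A):
                    × closes — contains both A and !A.
                  branch 1.1.2.1.2 (add !!B, !A):
                    ○ open, literals {A=F, B=T, D=F, E=F}.
              branch 1.1.2.2 (add !!E):
                × closes — contains both E and !E.
      branch 1.2 (add E):
        !!(A || !E): β-rule — branch into A  //  !E.
          branch 1.2.1 (add A):
            !(D && !E): β-rule — branch into !D  //  !!E.
              branch 1.2.1.1 (add !D):
                (!B == A): β-rule — branch into !B, A  //  !!B, !A.
                  branch 1.2.1.1.1 (add !B, A):
                    ○ open, literals {A=T, B=F, D=F, E=T}.
                  branch 1.2.1.1.2 (add !!B, !A):
                    × closes — contains both A and !A.
              branch 1.2.1.2 (add !!E):
                (!B == A): β-rule — branch into !B, A  //  !!B, !A.
                  branch 1.2.1.2.1 (add !B, A):
                    ○ open, literals {A=T, B=F, E=T}.
                  branch 1.2.1.2.2 (add !!B, !A):
                    × closes — contains both A and !A.
          branch 1.2.2 (add !E):
            × closes — contains both E and !E.
  branch 2 (add (C -> !C)):
    (!A || E): β-rule — branch into !A  //  E.
      branch 2.1 (add !A):
        !!(A || !E): β-rule — branch into A  //  !E.
          branch 2.1.1 (add A):
            × closes — contains both A and !A.
          branch 2.1.2 (add !E):
            !(D && !E): β-rule — branch into !D  //  !!E.
              branch 2.1.2.1 (add !D):
                (C -> !C): β-rule — branch into !C  //  !C.
                  branch 2.1.2.1.1 (add !C):
                    ○ open, literals {A=F, C=F, D=F, E=F}.
                  branch 2.1.2.1.2 (add !C):
                    ○ open, literals {A=F, C=F, D=F, E=F}.
              branch 2.1.2.2 (add !!E):
                × closes — contains both E and !E.
      branch 2.2 (add E):
        !!(A || !E): β-rule — branch into A  //  !E.
          branch 2.2.1 (add A):
            !(D && !E): β-rule — branch into !D  //  !!E.
              branch 2.2.1.1 (add !D):
                (C -> !C): β-rule — branch into !C  //  !C.
                  branch 2.2.1.1.1 (add !C):
                    ○ open, literals {A=T, C=F, D=F, E=T}.
                  branch 2.2.1.1.2 (add !C):
                    ○ open, literals {A=T, C=F, D=F, E=T}.
              branch 2.2.1.2 (add !!E):
                (C -> !C): β-rule — branch into !C  //  !C.
                  branch 2.2.1.2.1 (add !C):
                    ○ open, literals {A=T, C=F, E=T}.
                  branch 2.2.1.2.2 (add !C):
                    ○ open, literals {A=T, C=F, E=T}.
          branch 2.2.2 (add !E):
            × closes — contains both E and !E.
9 branches closed, 9 open.
An open branch gives a countermodel: A=F, B=T, D=F, E=F (unmentioned atoms arbitrary); under it the original formula is false.

Not valid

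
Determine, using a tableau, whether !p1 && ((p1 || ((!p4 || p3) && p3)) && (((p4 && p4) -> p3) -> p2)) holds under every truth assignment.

Not valid

Assume the negation and expand:
Initial set: {F (!p1 && ((p1 || ((!p4 || p3) && p3)) && (((p4 && p4) -> p3) -> p2)))}.
F (!p1 && ((p1 || ((!p4 || p3) && p3)) && (((p4 && p4) -> p3) -> p2))): β-rule — branch into F !p1  //  F ((p1 || ((!p4 || p3) && p3)) && (((p4 && p4) -> p3) -> p2)).
  branch 1 (add F !p1):
    ○ open, literals {p1=T}.
  branch 2 (add F ((p1 || ((!p4 || p3) && p3)) && (((p4 && p4) -> p3) -> p2))):
    F ((p1 || ((!p4 || p3) && p3)) && (((p4 && p4) -> p3) -> p2)): β-rule — branch into F (p1 || ((!p4 || p3) && p3))  //  F (((p4 && p4) -> p3) -> p2).
      branch 2.1 (add F (p1 || ((!p4 || p3) && p3))):
        F (p1 || ((!p4 || p3) && p3)): α-rule — add F p1, F ((!p4 || p3) && p3).
        F ((!p4 || p3) && p3): β-rule — branch into F (!p4 || p3)  //  F p3.
          branch 2.1.1 (add F (!p4 || p3)):
            F (!p4 || p3): α-rule — add F !p4, F p3.
            ○ open, literals {p1=F, p3=F, p4=T}.
          branch 2.1.2 (add F p3):
            ○ open, literals {p1=F, p3=F}.
      branch 2.2 (add F (((p4 && p4) -> p3) -> p2)):
        F (((p4 && p4) -> p3) -> p2): α-rule — add T ((p4 && p4) -> p3), F p2.
        T ((p4 && p4) -> p3): β-rule — branch into F (p4 && p4)  //  T p3.
          branch 2.2.1 (add F (p4 && p4)):
            F (p4 && p4): β-rule — branch into F p4  //  F p4.
              branch 2.2.1.1 (add F p4):
                ○ open, literals {p2=F, p4=F}.
              branch 2.2.1.2 (add F p4):
                ○ open, literals {p2=F, p4=F}.
          branch 2.2.2 (add T p3):
            ○ open, literals {p2=F, p3=T}.
0 branches closed, 6 open.
An open branch gives a countermodel: p1=T (unmentioned atoms arbitrary); under it the original formula is false.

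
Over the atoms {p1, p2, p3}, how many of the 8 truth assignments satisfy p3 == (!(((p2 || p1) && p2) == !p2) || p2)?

4

Initial set: {(p3 == (!(((p2 || p1) && p2) == !p2) || p2))}.
(p3 == (!(((p2 || p1) && p2) == !p2) || p2)): β-rule — branch into p3, (!(((p2 || p1) && p2) == !p2) || p2)  //  !p3, !(!(((p2 || p1) && p2) == !p2) || p2).
  branch 1 (add p3, (!(((p2 || p1) && p2) == !p2) || p2)):
    (!(((p2 || p1) && p2) == !p2) || p2): β-rule — branch into !(((p2 || p1) && p2) == !p2)  //  p2.
      branch 1.1 (add !(((p2 || p1) && p2) == !p2)):
        !(((p2 || p1) && p2) == !p2): β-rule — branch into ((p2 || p1) && p2), !!p2  //  !((p2 || p1) && p2), !p2.
          branch 1.1.1 (add ((p2 || p1) && p2), !!p2):
            ((p2 || p1) && p2): α-rule — add (p2 || p1), p2.
            (p2 || p1): β-rule — branch into p2  //  p1.
              branch 1.1.1.1 (add p2):
                ○ open, literals {p2=true, p3=true}.
              branch 1.1.1.2 (add p1):
                ○ open, literals {p1=true, p2=true, p3=true}.
          branch 1.1.2 (add !((p2 || p1) && p2), !p2):
            !((p2 || p1) && p2): β-rule — branch into !(p2 || p1)  //  !p2.
              branch 1.1.2.1 (add !(p2 || p1)):
                !(p2 || p1): α-rule — add !p2, !p1.
                ○ open, literals {p1=false, p2=false, p3=true}.
              branch 1.1.2.2 (add !p2):
                ○ open, literals {p2=false, p3=true}.
      branch 1.2 (add p2):
        ○ open, literals {p2=true, p3=true}.
  branch 2 (add !p3, !(!(((p2 || p1) && p2) == !p2) || p2)):
    !(!(((p2 || p1) && p2) == !p2) || p2): α-rule — add !!(((p2 || p1) && p2) == !p2), !p2.
    !!(((p2 || p1) && p2) == !p2): β-rule — branch into ((p2 || p1) && p2), !p2  //  !((p2 || p1) && p2), !!p2.
      branch 2.1 (add ((p2 || p1) && p2), !p2):
        ((p2 || p1) && p2): α-rule — add (p2 || p1), p2.
        × closes — contains both p2 and !p2.
      branch 2.2 (add !((p2 || p1) && p2), !!p2):
        × closes — contains both p2 and !p2.
2 branches closed, 5 open.
Each open branch fixes some atoms; the unmentioned ones are free. Counting distinct full assignments: branch {p2=true, p3=true} (p1) contributes 2 new; branch {p1=true, p2=true, p3=true} (none free) contributes 0 new; branch {p1=false, p2=false, p3=true} (none free) contributes 1 new; branch {p2=false, p3=true} (p1) contributes 1 new; branch {p2=true, p3=true} (p1) contributes 0 new. Total: 4.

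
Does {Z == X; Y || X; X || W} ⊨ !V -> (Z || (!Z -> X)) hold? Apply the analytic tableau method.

Initial set: {(Z == X); (Y || X); (X || W); !(!V -> (Z || (!Z -> X)))}.
!(!V -> (Z || (!Z -> X))): α-rule — add !V, !(Z || (!Z -> X)).
!(Z || (!Z -> X)): α-rule — add !Z, !(!Z -> X).
!(!Z -> X): α-rule — add !Z, !X.
(Z == X): β-rule — branch into Z, X  //  !Z, !X.
  branch 1 (add Z, X):
    × closes — contains both Z and !Z.
  branch 2 (add !Z, !X):
    (Y || X): β-rule — branch into Y  //  X.
      branch 2.1 (add Y):
        (X || W): β-rule — branch into X  //  W.
          branch 2.1.1 (add X):
            × closes — contains both X and !X.
          branch 2.1.2 (add W):
            ○ open, literals {V=F, W=T, X=F, Y=T, Z=F}.
      branch 2.2 (add X):
        × closes — contains both X and !X.
3 branches closed, 1 open.
An open branch gives a countermodel: V=F, W=T, X=F, Y=T, Z=F (unmentioned atoms arbitrary); the premises hold there but the conclusion fails.

No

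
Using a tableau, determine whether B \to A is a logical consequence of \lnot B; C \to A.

Yes

Initial set: {T \lnot B; T (C \to A); F (B \to A)}.
F (B \to A): α-rule — add T B, F A.
× closes — contains both B and \lnot B.
All 1 branch closes.
Every branch closed, so the premises entail the conclusion.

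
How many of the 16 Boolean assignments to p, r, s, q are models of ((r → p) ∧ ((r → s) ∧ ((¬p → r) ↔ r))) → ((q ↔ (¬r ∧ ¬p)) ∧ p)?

11

Initial set: {T (((r → p) ∧ ((r → s) ∧ ((¬p → r) ↔ r))) → ((q ↔ (¬r ∧ ¬p)) ∧ p))}.
T (((r → p) ∧ ((r → s) ∧ ((¬p → r) ↔ r))) → ((q ↔ (¬r ∧ ¬p)) ∧ p)): β-rule — branch into F ((r → p) ∧ ((r → s) ∧ ((¬p → r) ↔ r)))  //  T ((q ↔ (¬r ∧ ¬p)) ∧ p).
  branch 1 (add F ((r → p) ∧ ((r → s) ∧ ((¬p → r) ↔ r)))):
    F ((r → p) ∧ ((r → s) ∧ ((¬p → r) ↔ r))): β-rule — branch into F (r → p)  //  F ((r → s) ∧ ((¬p → r) ↔ r)).
      branch 1.1 (add F (r → p)):
        F (r → p): α-rule — add T r, F p.
        ○ open, literals {p=F, r=T}.
      branch 1.2 (add F ((r → s) ∧ ((¬p → r) ↔ r))):
        F ((r → s) ∧ ((¬p → r) ↔ r)): β-rule — branch into F (r → s)  //  F ((¬p → r) ↔ r).
          branch 1.2.1 (add F (r → s)):
            F (r → s): α-rule — add T r, F s.
            ○ open, literals {r=T, s=F}.
          branch 1.2.2 (add F ((¬p → r) ↔ r)):
            F ((¬p → r) ↔ r): β-rule — branch into T (¬p → r), F r  //  F (¬p → r), T r.
              branch 1.2.2.1 (add T (¬p → r), F r):
                T (¬p → r): β-rule — branch into F ¬p  //  T r.
                  branch 1.2.2.1.1 (add F ¬p):
                    ○ open, literals {p=T, r=F}.
                  branch 1.2.2.1.2 (add T r):
                    × closes — contains both r and ¬r.
              branch 1.2.2.2 (add F (¬p → r), T r):
                F (¬p → r): α-rule — add T ¬p, F r.
                × closes — contains both r and ¬r.
  branch 2 (add T ((q ↔ (¬r ∧ ¬p)) ∧ p)):
    T ((q ↔ (¬r ∧ ¬p)) ∧ p): α-rule — add T (q ↔ (¬r ∧ ¬p)), T p.
    T (q ↔ (¬r ∧ ¬p)): β-rule — branch into T q, T (¬r ∧ ¬p)  //  F q, F (¬r ∧ ¬p).
      branch 2.1 (add T q, T (¬r ∧ ¬p)):
        T (¬r ∧ ¬p): α-rule — add T ¬r, T ¬p.
        × closes — contains both p and ¬p.
      branch 2.2 (add F q, F (¬r ∧ ¬p)):
        F (¬r ∧ ¬p): β-rule — branch into F ¬r  //  F ¬p.
          branch 2.2.1 (add F ¬r):
            ○ open, literals {p=T, q=F, r=T}.
          branch 2.2.2 (add F ¬p):
            ○ open, literals {p=T, q=F}.
3 branches closed, 5 open.
Each open branch fixes some atoms; the unmentioned ones are free. Counting distinct full assignments: branch {p=F, r=T} (s, q) contributes 4 new; branch {r=T, s=F} (p, q) contributes 2 new; branch {p=T, r=F} (s, q) contributes 4 new; branch {p=T, q=F, r=T} (s) contributes 1 new; branch {p=T, q=F} (r, s) contributes 0 new. Total: 11.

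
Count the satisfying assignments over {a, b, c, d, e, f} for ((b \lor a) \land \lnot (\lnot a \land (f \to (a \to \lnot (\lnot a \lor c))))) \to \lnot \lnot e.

Initial set: {(((b \lor a) \land \lnot (\lnot a \land (f \to (a \to \lnot (\lnot a \lor c))))) \to \lnot \lnot e)}.
(((b \lor a) \land \lnot (\lnot a \land (f \to (a \to \lnot (\lnot a \lor c))))) \to \lnot \lnot e): β-rule — branch into \lnot ((b \lor a) \land \lnot (\lnot a \land (f \to (a \to \lnot (\lnot a \lor c)))))  //  \lnot \lnot e.
  branch 1 (add \lnot ((b \lor a) \land \lnot (\lnot a \land (f \to (a \to \lnot (\lnot a \lor c)))))):
    \lnot ((b \lor a) \land \lnot (\lnot a \land (f \to (a \to \lnot (\lnot a \lor c))))): β-rule — branch into \lnot (b \lor a)  //  \lnot \lnot (\lnot a \land (f \to (a \to \lnot (\lnot a \lor c)))).
      branch 1.1 (add \lnot (b \lor a)):
        \lnot (b \lor a): α-rule — add \lnot b, \lnot a.
        ○ open, literals {a=F, b=F}.
      branch 1.2 (add \lnot \lnot (\lnot a \land (f \to (a \to \lnot (\lnot a \lor c))))):
        \lnot \lnot (\lnot a \land (f \to (a \to \lnot (\lnot a \lor c)))): α-rule — add \lnot a, (f \to (a \to \lnot (\lnot a \lor c))).
        (f \to (a \to \lnot (\lnot a \lor c))): β-rule — branch into \lnot f  //  (a \to \lnot (\lnot a \lor c)).
          branch 1.2.1 (add \lnot f):
            ○ open, literals {a=F, f=F}.
          branch 1.2.2 (add (a \to \lnot (\lnot a \lor c))):
            (a \to \lnot (\lnot a \lor c)): β-rule — branch into \lnot a  //  \lnot (\lnot a \lor c).
              branch 1.2.2.1 (add \lnot a):
                ○ open, literals {a=F}.
              branch 1.2.2.2 (add \lnot (\lnot a \lor c)):
                \lnot (\lnot a \lor c): α-rule — add \lnot \lnot a, \lnot c.
                × closes — contains both a and \lnot a.
  branch 2 (add \lnot \lnot e):
    \lnot \lnot e: drop double negation, giving e.
    ○ open, literals {e=T}.
1 branch closed, 4 open.
Each open branch fixes some atoms; the unmentioned ones are free. Counting distinct full assignments: branch {a=F, b=F} (c, d, e, f) contributes 16 new; branch {a=F, f=F} (b, c, d, e) contributes 8 new; branch {a=F} (b, c, d, e, f) contributes 8 new; branch {e=T} (a, b, c, d, f) contributes 16 new. Total: 48.

48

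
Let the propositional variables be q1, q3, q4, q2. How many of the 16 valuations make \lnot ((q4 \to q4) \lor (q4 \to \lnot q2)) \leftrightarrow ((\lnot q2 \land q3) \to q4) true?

2

Initial set: {(\lnot ((q4 \to q4) \lor (q4 \to \lnot q2)) \leftrightarrow ((\lnot q2 \land q3) \to q4))}.
(\lnot ((q4 \to q4) \lor (q4 \to \lnot q2)) \leftrightarrow ((\lnot q2 \land q3) \to q4)): β-rule — branch into \lnot ((q4 \to q4) \lor (q4 \to \lnot q2)), ((\lnot q2 \land q3) \to q4)  //  \lnot \lnot ((q4 \to q4) \lor (q4 \to \lnot q2)), \lnot ((\lnot q2 \land q3) \to q4).
  branch 1 (add \lnot ((q4 \to q4) \lor (q4 \to \lnot q2)), ((\lnot q2 \land q3) \to q4)):
    \lnot ((q4 \to q4) \lor (q4 \to \lnot q2)): α-rule — add \lnot (q4 \to q4), \lnot (q4 \to \lnot q2).
    \lnot (q4 \to q4): α-rule — add q4, \lnot q4.
    × closes — contains both q4 and \lnot q4.
  branch 2 (add \lnot \lnot ((q4 \to q4) \lor (q4 \to \lnot q2)), \lnot ((\lnot q2 \land q3) \to q4)):
    \lnot ((\lnot q2 \land q3) \to q4): α-rule — add (\lnot q2 \land q3), \lnot q4.
    (\lnot q2 \land q3): α-rule — add \lnot q2, q3.
    \lnot \lnot ((q4 \to q4) \lor (q4 \to \lnot q2)): β-rule — branch into (q4 \to q4)  //  (q4 \to \lnot q2).
      branch 2.1 (add (q4 \to q4)):
        (q4 \to q4): β-rule — branch into \lnot q4  //  q4.
          branch 2.1.1 (add \lnot q4):
            ○ open, literals {q2=false, q3=true, q4=false}.
          branch 2.1.2 (add q4):
            × closes — contains both q4 and \lnot q4.
      branch 2.2 (add (q4 \to \lnot q2)):
        (q4 \to \lnot q2): β-rule — branch into \lnot q4  //  \lnot q2.
          branch 2.2.1 (add \lnot q4):
            ○ open, literals {q2=false, q3=true, q4=false}.
          branch 2.2.2 (add \lnot q2):
            ○ open, literals {q2=false, q3=true, q4=false}.
2 branches closed, 3 open.
Each open branch fixes some atoms; the unmentioned ones are free. Counting distinct full assignments: branch {q2=false, q3=true, q4=false} (q1) contributes 2 new; branch {q2=false, q3=true, q4=false} (q1) contributes 0 new; branch {q2=false, q3=true, q4=false} (q1) contributes 0 new. Total: 2.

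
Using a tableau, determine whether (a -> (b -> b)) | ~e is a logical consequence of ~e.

Initial set: {~e; ~((a -> (b -> b)) | ~e)}.
~((a -> (b -> b)) | ~e): α-rule — add ~(a -> (b -> b)), ~~e.
× closes — contains both e and ~e.
All 1 branch closes.
Every branch closed, so the premises entail the conclusion.

Yes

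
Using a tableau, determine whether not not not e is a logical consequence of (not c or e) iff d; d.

No

Initial set: {((not c or e) iff d); d; not not not not e}.
not not not not e: drop double negation, giving not not e.
((not c or e) iff d): β-rule — branch into (not c or e), d  //  not (not c or e), not d.
  branch 1 (add (not c or e), d):
    (not c or e): β-rule — branch into not c  //  e.
      branch 1.1 (add not c):
        ○ open, literals {c=0, d=1, e=1}.
      branch 1.2 (add e):
        ○ open, literals {d=1, e=1}.
  branch 2 (add not (not c or e), not d):
    × closes — contains both d and not d.
1 branch closed, 2 open.
An open branch gives a countermodel: c=0, d=1, e=1 (unmentioned atoms arbitrary); the premises hold there but the conclusion fails.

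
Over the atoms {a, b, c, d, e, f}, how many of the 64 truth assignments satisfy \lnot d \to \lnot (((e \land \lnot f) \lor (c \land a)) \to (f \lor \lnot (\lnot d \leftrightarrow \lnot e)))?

Initial set: {(\lnot d \to \lnot (((e \land \lnot f) \lor (c \land a)) \to (f \lor \lnot (\lnot d \leftrightarrow \lnot e))))}.
(\lnot d \to \lnot (((e \land \lnot f) \lor (c \land a)) \to (f \lor \lnot (\lnot d \leftrightarrow \lnot e)))): β-rule — branch into \lnot \lnot d  //  \lnot (((e \land \lnot f) \lor (c \land a)) \to (f \lor \lnot (\lnot d \leftrightarrow \lnot e))).
  branch 1 (add \lnot \lnot d):
    ○ open, literals {d=T}.
  branch 2 (add \lnot (((e \land \lnot f) \lor (c \land a)) \to (f \lor \lnot (\lnot d \leftrightarrow \lnot e)))):
    \lnot (((e \land \lnot f) \lor (c \land a)) \to (f \lor \lnot (\lnot d \leftrightarrow \lnot e))): α-rule — add ((e \land \lnot f) \lor (c \land a)), \lnot (f \lor \lnot (\lnot d \leftrightarrow \lnot e)).
    \lnot (f \lor \lnot (\lnot d \leftrightarrow \lnot e)): α-rule — add \lnot f, \lnot \lnot (\lnot d \leftrightarrow \lnot e).
    ((e \land \lnot f) \lor (c \land a)): β-rule — branch into (e \land \lnot f)  //  (c \land a).
      branch 2.1 (add (e \land \lnot f)):
        (e \land \lnot f): α-rule — add e, \lnot f.
        \lnot \lnot (\lnot d \leftrightarrow \lnot e): β-rule — branch into \lnot d, \lnot e  //  \lnot \lnot d, \lnot \lnot e.
          branch 2.1.1 (add \lnot d, \lnot e):
            × closes — contains both e and \lnot e.
          branch 2.1.2 (add \lnot \lnot d, \lnot \lnot e):
            ○ open, literals {d=T, e=T, f=F}.
      branch 2.2 (add (c \land a)):
        (c \land a): α-rule — add c, a.
        \lnot \lnot (\lnot d \leftrightarrow \lnot e): β-rule — branch into \lnot d, \lnot e  //  \lnot \lnot d, \lnot \lnot e.
          branch 2.2.1 (add \lnot d, \lnot e):
            ○ open, literals {a=T, c=T, d=F, e=F, f=F}.
          branch 2.2.2 (add \lnot \lnot d, \lnot \lnot e):
            ○ open, literals {a=T, c=T, d=T, e=T, f=F}.
1 branch closed, 4 open.
Each open branch fixes some atoms; the unmentioned ones are free. Counting distinct full assignments: branch {d=T} (a, b, c, e, f) contributes 32 new; branch {d=T, e=T, f=F} (a, b, c) contributes 0 new; branch {a=T, c=T, d=F, e=F, f=F} (b) contributes 2 new; branch {a=T, c=T, d=T, e=T, f=F} (b) contributes 0 new. Total: 34.

34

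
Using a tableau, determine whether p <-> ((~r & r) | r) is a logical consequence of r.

Initial set: {r; ~(p <-> ((~r & r) | r))}.
~(p <-> ((~r & r) | r)): β-rule — branch into p, ~((~r & r) | r)  //  ~p, ((~r & r) | r).
  branch 1 (add p, ~((~r & r) | r)):
    ~((~r & r) | r): α-rule — add ~(~r & r), ~r.
    × closes — contains both r and ~r.
  branch 2 (add ~p, ((~r & r) | r)):
    ((~r & r) | r): β-rule — branch into (~r & r)  //  r.
      branch 2.1 (add (~r & r)):
        (~r & r): α-rule — add ~r, r.
        × closes — contains both r and ~r.
      branch 2.2 (add r):
        ○ open, literals {p=false, r=true}.
2 branches closed, 1 open.
An open branch gives a countermodel: p=false, r=true (unmentioned atoms arbitrary); the premises hold there but the conclusion fails.

No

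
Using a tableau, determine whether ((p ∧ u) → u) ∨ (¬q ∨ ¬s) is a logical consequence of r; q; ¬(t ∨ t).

Yes

Initial set: {r; q; ¬(t ∨ t); ¬(((p ∧ u) → u) ∨ (¬q ∨ ¬s))}.
¬(t ∨ t): α-rule — add ¬t, ¬t.
¬(((p ∧ u) → u) ∨ (¬q ∨ ¬s)): α-rule — add ¬((p ∧ u) → u), ¬(¬q ∨ ¬s).
¬((p ∧ u) → u): α-rule — add (p ∧ u), ¬u.
¬(¬q ∨ ¬s): α-rule — add ¬¬q, ¬¬s.
(p ∧ u): α-rule — add p, u.
× closes — contains both u and ¬u.
All 1 branch closes.
Every branch closed, so the premises entail the conclusion.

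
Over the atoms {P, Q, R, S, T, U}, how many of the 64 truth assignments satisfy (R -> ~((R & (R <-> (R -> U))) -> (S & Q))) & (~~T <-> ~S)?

22

Initial set: {T ((R -> ~((R & (R <-> (R -> U))) -> (S & Q))) & (~~T <-> ~S))}.
T ((R -> ~((R & (R <-> (R -> U))) -> (S & Q))) & (~~T <-> ~S)): α-rule — add T (R -> ~((R & (R <-> (R -> U))) -> (S & Q))), T (~~T <-> ~S).
T (R -> ~((R & (R <-> (R -> U))) -> (S & Q))): β-rule — branch into F R  //  T ~((R & (R <-> (R -> U))) -> (S & Q)).
  branch 1 (add F R):
    T (~~T <-> ~S): β-rule — branch into T ~~T, T ~S  //  F ~~T, F ~S.
      branch 1.1 (add T ~~T, T ~S):
        T ~~T: drop double negation, giving T T.
        ○ open, literals {R=F, S=F, T=T}.
      branch 1.2 (add F ~~T, F ~S):
        F ~~T: drop double negation, giving F T.
        ○ open, literals {R=F, S=T, T=F}.
  branch 2 (add T ~((R & (R <-> (R -> U))) -> (S & Q))):
    T ~((R & (R <-> (R -> U))) -> (S & Q)): α-rule — add T (R & (R <-> (R -> U))), F (S & Q).
    T (R & (R <-> (R -> U))): α-rule — add T R, T (R <-> (R -> U)).
    T (~~T <-> ~S): β-rule — branch into T ~~T, T ~S  //  F ~~T, F ~S.
      branch 2.1 (add T ~~T, T ~S):
        T ~~T: drop double negation, giving T T.
        F (S & Q): β-rule — branch into F S  //  F Q.
          branch 2.1.1 (add F S):
            T (R <-> (R -> U)): β-rule — branch into T R, T (R -> U)  //  F R, F (R -> U).
              branch 2.1.1.1 (add T R, T (R -> U)):
                T (R -> U): β-rule — branch into F R  //  T U.
                  branch 2.1.1.1.1 (add F R):
                    × closes — contains both R and ~R.
                  branch 2.1.1.1.2 (add T U):
                    ○ open, literals {R=T, S=F, T=T, U=T}.
              branch 2.1.1.2 (add F R, F (R -> U)):
                × closes — contains both R and ~R.
          branch 2.1.2 (add F Q):
            T (R <-> (R -> U)): β-rule — branch into T R, T (R -> U)  //  F R, F (R -> U).
              branch 2.1.2.1 (add T R, T (R -> U)):
                T (R -> U): β-rule — branch into F R  //  T U.
                  branch 2.1.2.1.1 (add F R):
                    × closes — contains both R and ~R.
                  branch 2.1.2.1.2 (add T U):
                    ○ open, literals {Q=F, R=T, S=F, T=T, U=T}.
              branch 2.1.2.2 (add F R, F (R -> U)):
                × closes — contains both R and ~R.
      branch 2.2 (add F ~~T, F ~S):
        F ~~T: drop double negation, giving F T.
        F (S & Q): β-rule — branch into F S  //  F Q.
          branch 2.2.1 (add F S):
            × closes — contains both S and ~S.
          branch 2.2.2 (add F Q):
            T (R <-> (R -> U)): β-rule — branch into T R, T (R -> U)  //  F R, F (R -> U).
              branch 2.2.2.1 (add T R, T (R -> U)):
                T (R -> U): β-rule — branch into F R  //  T U.
                  branch 2.2.2.1.1 (add F R):
                    × closes — contains both R and ~R.
                  branch 2.2.2.1.2 (add T U):
                    ○ open, literals {Q=F, R=T, S=T, T=F, U=T}.
              branch 2.2.2.2 (add F R, F (R -> U)):
                × closes — contains both R and ~R.
7 branches closed, 5 open.
Each open branch fixes some atoms; the unmentioned ones are free. Counting distinct full assignments: branch {R=F, S=F, T=T} (P, Q, U) contributes 8 new; branch {R=F, S=T, T=F} (P, Q, U) contributes 8 new; branch {R=T, S=F, T=T, U=T} (P, Q) contributes 4 new; branch {Q=F, R=T, S=F, T=T, U=T} (P) contributes 0 new; branch {Q=F, R=T, S=T, T=F, U=T} (P) contributes 2 new. Total: 22.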